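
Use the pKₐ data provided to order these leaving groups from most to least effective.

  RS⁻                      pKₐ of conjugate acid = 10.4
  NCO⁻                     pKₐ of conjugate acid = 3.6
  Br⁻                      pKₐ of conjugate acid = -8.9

Br⁻ > NCO⁻ > RS⁻

Lower conjugate-acid pKₐ ⇒ weaker base ⇒ better leaving group.
Sorting by the given values: Br⁻ (-8.9), NCO⁻ (3.6), RS⁻ (10.4).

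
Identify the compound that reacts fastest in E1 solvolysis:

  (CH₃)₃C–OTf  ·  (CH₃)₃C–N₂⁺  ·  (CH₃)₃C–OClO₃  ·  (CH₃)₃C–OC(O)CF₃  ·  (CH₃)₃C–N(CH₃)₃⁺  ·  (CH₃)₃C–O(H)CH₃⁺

The skeletons are identical, so relative rate is governed entirely by leaving-group ability.
A good leaving group is a weak base: the lower the pKₐ of its conjugate acid, the more readily it departs.
(CH₃)₃C–N₂⁺ loses N₂: no meaningful conjugate acid; N₂ departs as an exceptionally stable neutral molecule
(CH₃)₃C–OTf loses OTf⁻: pKₐ(CF₃SO₃H (triflic acid)) ≈ -14
(CH₃)₃C–OClO₃ loses ClO₄⁻: pKₐ(HClO₄) ≈ -10
(CH₃)₃C–O(H)CH₃⁺ loses R'OH: pKₐ(R'OH₂⁺) ≈ -2.4
(CH₃)₃C–OC(O)CF₃ loses CF₃COO⁻: pKₐ(CF₃COOH) ≈ 0.2
(CH₃)₃C–N(CH₃)₃⁺ loses NR'₃: pKₐ(R'₃NH⁺) ≈ 10.7

(CH₃)₃C–N₂⁺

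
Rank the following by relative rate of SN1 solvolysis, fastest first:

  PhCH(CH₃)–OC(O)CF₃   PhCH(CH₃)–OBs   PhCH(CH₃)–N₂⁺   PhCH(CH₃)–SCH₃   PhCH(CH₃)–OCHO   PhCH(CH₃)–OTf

PhCH(CH₃)–N₂⁺ > PhCH(CH₃)–OTf > PhCH(CH₃)–OBs > PhCH(CH₃)–OC(O)CF₃ > PhCH(CH₃)–OCHO > PhCH(CH₃)–SCH₃

With the same alkyl group throughout, only the leaving group differentiates the rates.
The more stable X⁻ (or X) is on its own — i.e. the weaker a base it is — the better a leaving group it makes.
PhCH(CH₃)–N₂⁺ loses N₂: no meaningful conjugate acid; N₂ departs as an exceptionally stable neutral molecule
PhCH(CH₃)–OTf loses OTf⁻: pKₐ(CF₃SO₃H (triflic acid)) ≈ -14
PhCH(CH₃)–OBs loses OBs⁻: pKₐ(p-BrC₆H₄SO₃H) ≈ -2.8
PhCH(CH₃)–OC(O)CF₃ loses CF₃COO⁻: pKₐ(CF₃COOH) ≈ 0.2
PhCH(CH₃)–OCHO loses HCOO⁻: pKₐ(HCOOH) ≈ 3.8
PhCH(CH₃)–SCH₃ loses RS⁻: pKₐ(RSH (a thiol)) ≈ 10.5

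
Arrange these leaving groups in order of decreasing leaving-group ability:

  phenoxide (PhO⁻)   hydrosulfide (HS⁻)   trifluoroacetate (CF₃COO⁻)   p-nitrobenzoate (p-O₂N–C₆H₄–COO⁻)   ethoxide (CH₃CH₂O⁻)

Rank by basicity of the departing species: weakest base leaves most easily.
trifluoroacetate (CF₃COO⁻): pKₐ(CF₃COOH) ≈ 0.2 — strongly electron-withdrawing CF₃ stabilises the carboxylate
p-nitrobenzoate (p-O₂N–C₆H₄–COO⁻): pKₐ(p-nitrobenzoic acid) ≈ 3.4
hydrosulfide (HS⁻): pKₐ(H₂S) ≈ 7 — larger and more polarisable than the oxygen analogue
phenoxide (PhO⁻): pKₐ(C₆H₅OH (phenol)) ≈ 10
ethoxide (CH₃CH₂O⁻): pKₐ(CH₃CH₂OH) ≈ 16 — strong base; alkoxides do not leave unassisted

trifluoroacetate (CF₃COO⁻) > p-nitrobenzoate (p-O₂N–C₆H₄–COO⁻) > hydrosulfide (HS⁻) > phenoxide (PhO⁻) > ethoxide (CH₃CH₂O⁻)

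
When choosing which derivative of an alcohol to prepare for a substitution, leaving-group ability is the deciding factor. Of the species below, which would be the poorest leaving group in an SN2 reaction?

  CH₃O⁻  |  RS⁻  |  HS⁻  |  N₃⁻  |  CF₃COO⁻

CH₃O⁻

CF₃COO⁻: pKₐ(CF₃COOH) ≈ 0.2
N₃⁻: pKₐ(HN₃) ≈ 4.7
HS⁻: pKₐ(H₂S) ≈ 7
RS⁻: pKₐ(RSH (a thiol)) ≈ 10.5
CH₃O⁻: pKₐ(CH₃OH) ≈ 15.5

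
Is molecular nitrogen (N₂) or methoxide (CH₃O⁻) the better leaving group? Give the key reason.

molecular nitrogen (N₂) is the better leaving group.
N₂ is the ultimate leaving group — it departs as an exceptionally stable neutral molecule, whereas methoxide (CH₃O⁻) (pKₐ(CH₃OH) ≈ 15.5) is far more basic.

molecular nitrogen (N₂)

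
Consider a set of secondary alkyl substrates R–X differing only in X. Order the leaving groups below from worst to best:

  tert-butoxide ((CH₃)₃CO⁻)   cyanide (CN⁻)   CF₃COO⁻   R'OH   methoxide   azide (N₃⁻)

R'OH: pKₐ(R'OH₂⁺) ≈ -2.4
CF₃COO⁻: pKₐ(CF₃COOH) ≈ 0.2
azide (N₃⁻): pKₐ(HN₃) ≈ 4.7
cyanide (CN⁻): pKₐ(HCN) ≈ 9.2
methoxide: pKₐ(CH₃OH) ≈ 15.5
tert-butoxide ((CH₃)₃CO⁻): pKₐ(t-BuOH) ≈ 18
The question asks for worst first, so the sequence is read in increasing leaving-group ability.

tert-butoxide ((CH₃)₃CO⁻) < methoxide < cyanide (CN⁻) < azide (N₃⁻) < CF₃COO⁻ < R'OH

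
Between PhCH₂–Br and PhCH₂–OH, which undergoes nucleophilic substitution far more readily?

From PhCH₂–OH the departing group would be OH⁻ (pKₐ(H₂O) ≈ 15.7). Strong base; essentially never leaves without prior activation.
From PhCH₂–Br the leaving group is Br⁻ (pKₐ(HBr) ≈ -9). Weak base; good leaving group.
(In practice PhCH₂–Br is made from PhCH₂–OH by treatment with PBr₃, replacing the hydroxyl with bromide.)

PhCH₂–Br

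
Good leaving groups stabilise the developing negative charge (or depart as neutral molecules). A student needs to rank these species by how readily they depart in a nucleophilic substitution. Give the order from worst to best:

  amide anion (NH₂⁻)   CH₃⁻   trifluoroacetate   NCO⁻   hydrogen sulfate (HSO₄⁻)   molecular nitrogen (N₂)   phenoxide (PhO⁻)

CH₃⁻ < amide anion (NH₂⁻) < phenoxide (PhO⁻) < NCO⁻ < trifluoroacetate < hydrogen sulfate (HSO₄⁻) < molecular nitrogen (N₂)

The more stable X⁻ (or X) is on its own — i.e. the weaker a base it is — the better a leaving group it makes.
molecular nitrogen (N₂): no meaningful conjugate acid; N₂ departs as an exceptionally stable neutral molecule
hydrogen sulfate (HSO₄⁻): pKₐ(H₂SO₄) ≈ -3 — conjugate base of a strong mineral acid
trifluoroacetate: pKₐ(CF₃COOH) ≈ 0.2 — strongly electron-withdrawing CF₃ stabilises the carboxylate
NCO⁻: pKₐ(HOCN) ≈ 3.5 — resonance between N and O
phenoxide (PhO⁻): pKₐ(C₆H₅OH (phenol)) ≈ 10
amide anion (NH₂⁻): pKₐ(NH₃) ≈ 38
CH₃⁻: pKₐ(CH₄) ≈ 48 — unstabilised carbanion; the worst conceivable leaving group
The question asks for worst first, so the sequence is read in increasing leaving-group ability.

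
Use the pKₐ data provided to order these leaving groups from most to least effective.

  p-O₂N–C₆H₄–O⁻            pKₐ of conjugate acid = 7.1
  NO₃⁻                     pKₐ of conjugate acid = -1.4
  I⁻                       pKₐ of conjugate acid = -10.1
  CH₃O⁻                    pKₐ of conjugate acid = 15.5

I⁻ > NO₃⁻ > p-O₂N–C₆H₄–O⁻ > CH₃O⁻

Lower conjugate-acid pKₐ ⇒ weaker base ⇒ better leaving group.
Sorting by the given values: I⁻ (-10.1), NO₃⁻ (-1.4), p-O₂N–C₆H₄–O⁻ (7.1), CH₃O⁻ (15.5).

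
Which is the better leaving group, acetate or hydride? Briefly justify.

acetate

acetate is the better leaving group.
pKₐ(CH₃COOH) ≈ 4.8 versus pKₐ(H₂) ≈ 36: acetate is the much weaker base.
Resonance-stabilised but still a weak base.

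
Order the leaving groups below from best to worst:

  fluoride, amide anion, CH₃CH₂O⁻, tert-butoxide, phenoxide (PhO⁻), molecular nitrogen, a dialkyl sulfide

The more stable X⁻ (or X) is on its own — i.e. the weaker a base it is — the better a leaving group it makes.
molecular nitrogen: no meaningful conjugate acid; N₂ departs as an exceptionally stable neutral molecule
a dialkyl sulfide: pKₐ(R'₂SH⁺) ≈ -7 — neutral; leaves from a sulfonium salt (R–SR'₂⁺)
fluoride: pKₐ(HF) ≈ 3.2 — small and strongly basic; the poor halide leaving group
phenoxide (PhO⁻): pKₐ(C₆H₅OH (phenol)) ≈ 10 — resonance into the ring helps, but still a poor LG
CH₃CH₂O⁻: pKₐ(CH₃CH₂OH) ≈ 16
tert-butoxide: pKₐ(t-BuOH) ≈ 18
amide anion: pKₐ(NH₃) ≈ 38 — extremely strong base; never a leaving group

molecular nitrogen > a dialkyl sulfide > fluoride > phenoxide (PhO⁻) > CH₃CH₂O⁻ > tert-butoxide > amide anion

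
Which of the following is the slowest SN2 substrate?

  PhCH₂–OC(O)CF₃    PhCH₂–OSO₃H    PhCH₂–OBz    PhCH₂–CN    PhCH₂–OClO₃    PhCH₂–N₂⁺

PhCH₂–CN

Same R in every case — rank the leaving groups.
A good leaving group is a weak base: the lower the pKₐ of its conjugate acid, the more readily it departs.
PhCH₂–N₂⁺ loses N₂: no meaningful conjugate acid; N₂ departs as an exceptionally stable neutral molecule
PhCH₂–OClO₃ loses ClO₄⁻: pKₐ(HClO₄) ≈ -10
PhCH₂–OSO₃H loses HSO₄⁻: pKₐ(H₂SO₄) ≈ -3
PhCH₂–OC(O)CF₃ loses CF₃COO⁻: pKₐ(CF₃COOH) ≈ 0.2
PhCH₂–OBz loses PhCOO⁻: pKₐ(C₆H₅COOH) ≈ 4.2
PhCH₂–CN loses CN⁻: pKₐ(HCN) ≈ 9.2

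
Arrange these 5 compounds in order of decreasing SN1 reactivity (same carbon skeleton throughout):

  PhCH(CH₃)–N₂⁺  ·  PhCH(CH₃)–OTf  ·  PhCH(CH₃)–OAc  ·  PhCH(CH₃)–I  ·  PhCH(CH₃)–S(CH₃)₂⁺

PhCH(CH₃)–N₂⁺ > PhCH(CH₃)–OTf > PhCH(CH₃)–I > PhCH(CH₃)–S(CH₃)₂⁺ > PhCH(CH₃)–OAc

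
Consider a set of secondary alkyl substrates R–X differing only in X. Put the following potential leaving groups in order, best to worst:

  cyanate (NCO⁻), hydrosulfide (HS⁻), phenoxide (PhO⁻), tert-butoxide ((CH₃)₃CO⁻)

cyanate (NCO⁻) > hydrosulfide (HS⁻) > phenoxide (PhO⁻) > tert-butoxide ((CH₃)₃CO⁻)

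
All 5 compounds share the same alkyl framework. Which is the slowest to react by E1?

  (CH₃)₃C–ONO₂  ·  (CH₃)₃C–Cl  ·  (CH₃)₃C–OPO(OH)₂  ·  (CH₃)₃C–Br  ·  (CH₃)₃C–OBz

(CH₃)₃C–OBz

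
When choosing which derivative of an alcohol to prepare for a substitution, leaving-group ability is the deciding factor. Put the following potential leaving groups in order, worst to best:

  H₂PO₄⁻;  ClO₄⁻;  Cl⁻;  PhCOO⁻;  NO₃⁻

PhCOO⁻ < H₂PO₄⁻ < NO₃⁻ < Cl⁻ < ClO₄⁻

ClO₄⁻: pKₐ(HClO₄) ≈ -10
Cl⁻: pKₐ(HCl) ≈ -7
NO₃⁻: pKₐ(HNO₃) ≈ -1.3
H₂PO₄⁻: pKₐ(H₃PO₄) ≈ 2.1
PhCOO⁻: pKₐ(C₆H₅COOH) ≈ 4.2
Listed from poorest to best leaving group as asked.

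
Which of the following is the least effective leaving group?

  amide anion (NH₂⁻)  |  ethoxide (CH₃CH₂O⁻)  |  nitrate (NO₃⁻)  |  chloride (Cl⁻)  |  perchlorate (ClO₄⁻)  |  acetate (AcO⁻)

amide anion (NH₂⁻)

Leaving-group ability tracks the stability of the departed species; conjugate-acid pKₐ is the usual yardstick (lower pKₐ → better LG).
perchlorate (ClO₄⁻): pKₐ(HClO₄) ≈ -10
chloride (Cl⁻): pKₐ(HCl) ≈ -7
nitrate (NO₃⁻): pKₐ(HNO₃) ≈ -1.3
acetate (AcO⁻): pKₐ(CH₃COOH) ≈ 4.8
ethoxide (CH₃CH₂O⁻): pKₐ(CH₃CH₂OH) ≈ 16
amide anion (NH₂⁻): pKₐ(NH₃) ≈ 38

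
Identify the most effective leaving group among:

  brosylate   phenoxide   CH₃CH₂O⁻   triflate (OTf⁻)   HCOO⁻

Rank by basicity of the departing species: weakest base leaves most easily.
triflate (OTf⁻): pKₐ(CF₃SO₃H (triflic acid)) ≈ -14
brosylate: pKₐ(p-BrC₆H₄SO₃H) ≈ -2.8
HCOO⁻: pKₐ(HCOOH) ≈ 3.8
phenoxide: pKₐ(C₆H₅OH (phenol)) ≈ 10
CH₃CH₂O⁻: pKₐ(CH₃CH₂OH) ≈ 16

triflate (OTf⁻)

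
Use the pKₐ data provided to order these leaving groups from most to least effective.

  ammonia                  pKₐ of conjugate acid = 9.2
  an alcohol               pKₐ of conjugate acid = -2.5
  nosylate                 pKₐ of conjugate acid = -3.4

Lower conjugate-acid pKₐ ⇒ weaker base ⇒ better leaving group.
Sorting by the given values: nosylate (-3.4), an alcohol (-2.5), ammonia (9.2).

nosylate > an alcohol > ammonia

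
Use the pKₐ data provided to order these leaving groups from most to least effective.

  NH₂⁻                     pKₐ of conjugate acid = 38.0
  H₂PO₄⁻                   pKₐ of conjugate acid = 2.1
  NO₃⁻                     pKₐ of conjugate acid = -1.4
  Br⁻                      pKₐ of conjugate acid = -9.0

Lower conjugate-acid pKₐ ⇒ weaker base ⇒ better leaving group.
Sorting by the given values: Br⁻ (-9.0), NO₃⁻ (-1.4), H₂PO₄⁻ (2.1), NH₂⁻ (38.0).

Br⁻ > NO₃⁻ > H₂PO₄⁻ > NH₂⁻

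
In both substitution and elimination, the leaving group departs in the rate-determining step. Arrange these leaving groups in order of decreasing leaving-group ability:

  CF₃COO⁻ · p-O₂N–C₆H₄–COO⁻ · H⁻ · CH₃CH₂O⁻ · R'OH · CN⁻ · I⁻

I⁻ > R'OH > CF₃COO⁻ > p-O₂N–C₆H₄–COO⁻ > CN⁻ > CH₃CH₂O⁻ > H⁻

I⁻: pKₐ(HI) ≈ -10 — large, highly polarisable; very weak base
R'OH: pKₐ(R'OH₂⁺) ≈ -2.4
CF₃COO⁻: pKₐ(CF₃COOH) ≈ 0.2 — strongly electron-withdrawing CF₃ stabilises the carboxylate
p-O₂N–C₆H₄–COO⁻: pKₐ(p-nitrobenzoic acid) ≈ 3.4
CN⁻: pKₐ(HCN) ≈ 9.2 — sp carbon stabilises the charge somewhat, but still a poor LG
CH₃CH₂O⁻: pKₐ(CH₃CH₂OH) ≈ 16 — strong base; alkoxides do not leave unassisted
H⁻: pKₐ(H₂) ≈ 36 — extremely strong base; leaves only in special hydride-transfer contexts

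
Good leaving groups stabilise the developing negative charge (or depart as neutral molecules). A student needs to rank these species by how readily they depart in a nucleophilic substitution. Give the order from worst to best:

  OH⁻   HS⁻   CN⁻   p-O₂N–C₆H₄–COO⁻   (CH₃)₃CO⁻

(CH₃)₃CO⁻ < OH⁻ < CN⁻ < HS⁻ < p-O₂N–C₆H₄–COO⁻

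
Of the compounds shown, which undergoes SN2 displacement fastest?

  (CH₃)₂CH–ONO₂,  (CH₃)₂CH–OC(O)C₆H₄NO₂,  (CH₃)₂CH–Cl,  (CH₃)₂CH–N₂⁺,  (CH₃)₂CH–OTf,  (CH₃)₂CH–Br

The skeletons are identical, so relative rate is governed entirely by leaving-group ability.
Leaving-group ability tracks the stability of the departed species; conjugate-acid pKₐ is the usual yardstick (lower pKₐ → better LG).
(CH₃)₂CH–N₂⁺ loses N₂: no meaningful conjugate acid; N₂ departs as an exceptionally stable neutral molecule
(CH₃)₂CH–OTf loses OTf⁻: pKₐ(CF₃SO₃H (triflic acid)) ≈ -14
(CH₃)₂CH–Br loses Br⁻: pKₐ(HBr) ≈ -9
(CH₃)₂CH–Cl loses Cl⁻: pKₐ(HCl) ≈ -7
(CH₃)₂CH–ONO₂ loses NO₃⁻: pKₐ(HNO₃) ≈ -1.3
(CH₃)₂CH–OC(O)C₆H₄NO₂ loses p-O₂N–C₆H₄–COO⁻: pKₐ(p-nitrobenzoic acid) ≈ 3.4

(CH₃)₂CH–N₂⁺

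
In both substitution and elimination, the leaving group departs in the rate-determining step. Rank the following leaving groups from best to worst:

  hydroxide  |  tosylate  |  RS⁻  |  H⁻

tosylate > RS⁻ > hydroxide > H⁻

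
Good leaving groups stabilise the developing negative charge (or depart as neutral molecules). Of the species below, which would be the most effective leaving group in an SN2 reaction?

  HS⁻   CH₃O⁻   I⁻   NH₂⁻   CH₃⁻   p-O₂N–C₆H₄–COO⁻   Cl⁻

I⁻

The more stable X⁻ (or X) is on its own — i.e. the weaker a base it is — the better a leaving group it makes.
I⁻: pKₐ(HI) ≈ -10
Cl⁻: pKₐ(HCl) ≈ -7
p-O₂N–C₆H₄–COO⁻: pKₐ(p-nitrobenzoic acid) ≈ 3.4
HS⁻: pKₐ(H₂S) ≈ 7
CH₃O⁻: pKₐ(CH₃OH) ≈ 15.5
NH₂⁻: pKₐ(NH₃) ≈ 38
CH₃⁻: pKₐ(CH₄) ≈ 48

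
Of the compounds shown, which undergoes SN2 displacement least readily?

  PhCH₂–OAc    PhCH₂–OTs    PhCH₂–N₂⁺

PhCH₂–OAc

With the same alkyl group throughout, only the leaving group differentiates the rates.
The more stable X⁻ (or X) is on its own — i.e. the weaker a base it is — the better a leaving group it makes.
PhCH₂–N₂⁺ loses N₂: no meaningful conjugate acid; N₂ departs as an exceptionally stable neutral molecule
PhCH₂–OTs loses OTs⁻: pKₐ(p-CH₃C₆H₄SO₃H (TsOH)) ≈ -2.8
PhCH₂–OAc loses AcO⁻: pKₐ(CH₃COOH) ≈ 4.8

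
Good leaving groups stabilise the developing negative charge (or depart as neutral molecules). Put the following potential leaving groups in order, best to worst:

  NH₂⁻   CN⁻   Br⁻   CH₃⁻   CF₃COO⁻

Br⁻ > CF₃COO⁻ > CN⁻ > NH₂⁻ > CH₃⁻

Leaving-group ability tracks the stability of the departed species; conjugate-acid pKₐ is the usual yardstick (lower pKₐ → better LG).
Br⁻: pKₐ(HBr) ≈ -9 — weak base; good leaving group
CF₃COO⁻: pKₐ(CF₃COOH) ≈ 0.2
CN⁻: pKₐ(HCN) ≈ 9.2 — sp carbon stabilises the charge somewhat, but still a poor LG
NH₂⁻: pKₐ(NH₃) ≈ 38 — extremely strong base; never a leaving group
CH₃⁻: pKₐ(CH₄) ≈ 48 — unstabilised carbanion; the worst conceivable leaving group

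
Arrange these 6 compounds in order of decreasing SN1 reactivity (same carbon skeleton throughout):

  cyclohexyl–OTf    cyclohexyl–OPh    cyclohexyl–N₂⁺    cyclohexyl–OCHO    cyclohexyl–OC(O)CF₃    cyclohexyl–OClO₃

cyclohexyl–N₂⁺ > cyclohexyl–OTf > cyclohexyl–OClO₃ > cyclohexyl–OC(O)CF₃ > cyclohexyl–OCHO > cyclohexyl–OPh

Identical carbon frameworks mean the comparison reduces to leaving-group quality.
Leaving-group ability tracks the stability of the departed species; conjugate-acid pKₐ is the usual yardstick (lower pKₐ → better LG).
cyclohexyl–N₂⁺ loses N₂: no meaningful conjugate acid; N₂ departs as an exceptionally stable neutral molecule
cyclohexyl–OTf loses OTf⁻: pKₐ(CF₃SO₃H (triflic acid)) ≈ -14
cyclohexyl–OClO₃ loses ClO₄⁻: pKₐ(HClO₄) ≈ -10
cyclohexyl–OC(O)CF₃ loses CF₃COO⁻: pKₐ(CF₃COOH) ≈ 0.2
cyclohexyl–OCHO loses HCOO⁻: pKₐ(HCOOH) ≈ 3.8
cyclohexyl–OPh loses PhO⁻: pKₐ(C₆H₅OH (phenol)) ≈ 10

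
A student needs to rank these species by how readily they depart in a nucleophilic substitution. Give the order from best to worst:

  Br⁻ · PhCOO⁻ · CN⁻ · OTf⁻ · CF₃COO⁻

OTf⁻ > Br⁻ > CF₃COO⁻ > PhCOO⁻ > CN⁻

Rank by basicity of the departing species: weakest base leaves most easily.
OTf⁻: pKₐ(CF₃SO₃H (triflic acid)) ≈ -14 — charge spread over three oxygens and a CF₃ group; the premier leaving group in synthesis
Br⁻: pKₐ(HBr) ≈ -9 — weak base; good leaving group
CF₃COO⁻: pKₐ(CF₃COOH) ≈ 0.2
PhCOO⁻: pKₐ(C₆H₅COOH) ≈ 4.2 — aryl carboxylate
CN⁻: pKₐ(HCN) ≈ 9.2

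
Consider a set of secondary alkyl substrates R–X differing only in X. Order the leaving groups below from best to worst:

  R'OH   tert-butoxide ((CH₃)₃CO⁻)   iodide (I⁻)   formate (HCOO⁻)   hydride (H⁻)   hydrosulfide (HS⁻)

iodide (I⁻) > R'OH > formate (HCOO⁻) > hydrosulfide (HS⁻) > tert-butoxide ((CH₃)₃CO⁻) > hydride (H⁻)

iodide (I⁻): pKₐ(HI) ≈ -10 — large, highly polarisable; very weak base
R'OH: pKₐ(R'OH₂⁺) ≈ -2.4 — neutral; leaves from a protonated ether (an oxonium ion, R–O(H)R'⁺)
formate (HCOO⁻): pKₐ(HCOOH) ≈ 3.8 — resonance-stabilised carboxylate
hydrosulfide (HS⁻): pKₐ(H₂S) ≈ 7 — larger and more polarisable than the oxygen analogue
tert-butoxide ((CH₃)₃CO⁻): pKₐ(t-BuOH) ≈ 18 — bulky, strongly basic alkoxide
hydride (H⁻): pKₐ(H₂) ≈ 36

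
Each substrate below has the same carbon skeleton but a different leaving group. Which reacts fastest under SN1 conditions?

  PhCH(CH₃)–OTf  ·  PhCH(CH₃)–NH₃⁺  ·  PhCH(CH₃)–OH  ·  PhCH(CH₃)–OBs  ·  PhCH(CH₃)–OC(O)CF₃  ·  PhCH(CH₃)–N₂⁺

PhCH(CH₃)–N₂⁺

Identical carbon frameworks mean the comparison reduces to leaving-group quality.
The more stable X⁻ (or X) is on its own — i.e. the weaker a base it is — the better a leaving group it makes.
PhCH(CH₃)–N₂⁺ loses N₂: no meaningful conjugate acid; N₂ departs as an exceptionally stable neutral molecule
PhCH(CH₃)–OTf loses OTf⁻: pKₐ(CF₃SO₃H (triflic acid)) ≈ -14
PhCH(CH₃)–OBs loses OBs⁻: pKₐ(p-BrC₆H₄SO₃H) ≈ -2.8
PhCH(CH₃)–OC(O)CF₃ loses CF₃COO⁻: pKₐ(CF₃COOH) ≈ 0.2
PhCH(CH₃)–NH₃⁺ loses NH₃: pKₐ(NH₄⁺) ≈ 9.2
PhCH(CH₃)–OH loses OH⁻: pKₐ(H₂O) ≈ 15.7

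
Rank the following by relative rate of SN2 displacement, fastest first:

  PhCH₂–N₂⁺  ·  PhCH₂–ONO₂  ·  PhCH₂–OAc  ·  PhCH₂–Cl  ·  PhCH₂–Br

PhCH₂–N₂⁺ > PhCH₂–Br > PhCH₂–Cl > PhCH₂–ONO₂ > PhCH₂–OAc

The skeletons are identical, so relative rate is governed entirely by leaving-group ability.
Rank by basicity of the departing species: weakest base leaves most easily.
PhCH₂–N₂⁺ loses N₂: no meaningful conjugate acid; N₂ departs as an exceptionally stable neutral molecule
PhCH₂–Br loses Br⁻: pKₐ(HBr) ≈ -9
PhCH₂–Cl loses Cl⁻: pKₐ(HCl) ≈ -7
PhCH₂–ONO₂ loses NO₃⁻: pKₐ(HNO₃) ≈ -1.3
PhCH₂–OAc loses AcO⁻: pKₐ(CH₃COOH) ≈ 4.8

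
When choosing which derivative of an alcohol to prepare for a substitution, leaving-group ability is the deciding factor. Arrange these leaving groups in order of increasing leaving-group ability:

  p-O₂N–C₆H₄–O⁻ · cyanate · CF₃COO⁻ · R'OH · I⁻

p-O₂N–C₆H₄–O⁻ < cyanate < CF₃COO⁻ < R'OH < I⁻

The more stable X⁻ (or X) is on its own — i.e. the weaker a base it is — the better a leaving group it makes.
I⁻: pKₐ(HI) ≈ -10 — large, highly polarisable; very weak base
R'OH: pKₐ(R'OH₂⁺) ≈ -2.4
CF₃COO⁻: pKₐ(CF₃COOH) ≈ 0.2 — strongly electron-withdrawing CF₃ stabilises the carboxylate
cyanate: pKₐ(HOCN) ≈ 3.5 — resonance between N and O
p-O₂N–C₆H₄–O⁻: pKₐ(p-nitrophenol) ≈ 7.2 — nitro group delocalises the charge; the classic chromogenic LG
Reversing gives the worst-to-best order requested.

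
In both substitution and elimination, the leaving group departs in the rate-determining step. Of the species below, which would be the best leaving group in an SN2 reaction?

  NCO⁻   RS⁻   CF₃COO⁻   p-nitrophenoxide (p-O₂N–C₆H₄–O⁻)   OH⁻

CF₃COO⁻: pKₐ(CF₃COOH) ≈ 0.2
NCO⁻: pKₐ(HOCN) ≈ 3.5
p-nitrophenoxide (p-O₂N–C₆H₄–O⁻): pKₐ(p-nitrophenol) ≈ 7.2
RS⁻: pKₐ(RSH (a thiol)) ≈ 10.5
OH⁻: pKₐ(H₂O) ≈ 15.7

CF₃COO⁻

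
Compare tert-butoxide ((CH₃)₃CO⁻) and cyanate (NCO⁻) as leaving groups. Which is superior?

cyanate (NCO⁻)

cyanate (NCO⁻) is the better leaving group.
pKₐ(HOCN) ≈ 3.5 versus pKₐ(t-BuOH) ≈ 18: cyanate (NCO⁻) is the much weaker base.
Resonance between N and O.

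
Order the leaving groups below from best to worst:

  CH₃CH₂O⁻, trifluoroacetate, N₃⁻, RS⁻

trifluoroacetate > N₃⁻ > RS⁻ > CH₃CH₂O⁻

A good leaving group is a weak base: the lower the pKₐ of its conjugate acid, the more readily it departs.
trifluoroacetate: pKₐ(CF₃COOH) ≈ 0.2
N₃⁻: pKₐ(HN₃) ≈ 4.7
RS⁻: pKₐ(RSH (a thiol)) ≈ 10.5
CH₃CH₂O⁻: pKₐ(CH₃CH₂OH) ≈ 16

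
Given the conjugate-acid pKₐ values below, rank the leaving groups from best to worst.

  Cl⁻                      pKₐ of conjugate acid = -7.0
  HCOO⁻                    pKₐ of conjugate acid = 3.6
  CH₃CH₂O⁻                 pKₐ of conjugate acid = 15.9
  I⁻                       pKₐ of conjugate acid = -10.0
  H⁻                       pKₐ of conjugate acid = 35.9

Lower conjugate-acid pKₐ ⇒ weaker base ⇒ better leaving group.
Sorting by the given values: I⁻ (-10.0), Cl⁻ (-7.0), HCOO⁻ (3.6), CH₃CH₂O⁻ (15.9), H⁻ (35.9).

I⁻ > Cl⁻ > HCOO⁻ > CH₃CH₂O⁻ > H⁻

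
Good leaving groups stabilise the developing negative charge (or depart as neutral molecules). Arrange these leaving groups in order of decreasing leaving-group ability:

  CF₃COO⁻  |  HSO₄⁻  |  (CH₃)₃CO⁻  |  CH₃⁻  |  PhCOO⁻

HSO₄⁻ > CF₃COO⁻ > PhCOO⁻ > (CH₃)₃CO⁻ > CH₃⁻

A good leaving group is a weak base: the lower the pKₐ of its conjugate acid, the more readily it departs.
HSO₄⁻: pKₐ(H₂SO₄) ≈ -3
CF₃COO⁻: pKₐ(CF₃COOH) ≈ 0.2
PhCOO⁻: pKₐ(C₆H₅COOH) ≈ 4.2
(CH₃)₃CO⁻: pKₐ(t-BuOH) ≈ 18
CH₃⁻: pKₐ(CH₄) ≈ 48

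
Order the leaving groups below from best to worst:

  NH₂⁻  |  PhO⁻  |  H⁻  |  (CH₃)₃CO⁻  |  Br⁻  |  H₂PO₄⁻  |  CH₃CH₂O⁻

Br⁻ > H₂PO₄⁻ > PhO⁻ > CH₃CH₂O⁻ > (CH₃)₃CO⁻ > H⁻ > NH₂⁻

Leaving-group ability tracks the stability of the departed species; conjugate-acid pKₐ is the usual yardstick (lower pKₐ → better LG).
Br⁻: pKₐ(HBr) ≈ -9 — weak base; good leaving group
H₂PO₄⁻: pKₐ(H₃PO₄) ≈ 2.1 — moderate base; biological leaving group after further activation
PhO⁻: pKₐ(C₆H₅OH (phenol)) ≈ 10
CH₃CH₂O⁻: pKₐ(CH₃CH₂OH) ≈ 16 — strong base; alkoxides do not leave unassisted
(CH₃)₃CO⁻: pKₐ(t-BuOH) ≈ 18 — bulky, strongly basic alkoxide
H⁻: pKₐ(H₂) ≈ 36 — extremely strong base; leaves only in special hydride-transfer contexts
NH₂⁻: pKₐ(NH₃) ≈ 38 — extremely strong base; never a leaving group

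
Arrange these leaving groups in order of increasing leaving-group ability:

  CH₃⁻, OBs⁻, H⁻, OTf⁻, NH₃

CH₃⁻ < H⁻ < NH₃ < OBs⁻ < OTf⁻

The more stable X⁻ (or X) is on its own — i.e. the weaker a base it is — the better a leaving group it makes.
OTf⁻: pKₐ(CF₃SO₃H (triflic acid)) ≈ -14 — charge spread over three oxygens and a CF₃ group; the premier leaving group in synthesis
OBs⁻: pKₐ(p-BrC₆H₄SO₃H) ≈ -2.8
NH₃: pKₐ(NH₄⁺) ≈ 9.2 — neutral but moderately basic; leaves from R–NH₃⁺
H⁻: pKₐ(H₂) ≈ 36 — extremely strong base; leaves only in special hydride-transfer contexts
CH₃⁻: pKₐ(CH₄) ≈ 48 — unstabilised carbanion; the worst conceivable leaving group
Reversing gives the worst-to-best order requested.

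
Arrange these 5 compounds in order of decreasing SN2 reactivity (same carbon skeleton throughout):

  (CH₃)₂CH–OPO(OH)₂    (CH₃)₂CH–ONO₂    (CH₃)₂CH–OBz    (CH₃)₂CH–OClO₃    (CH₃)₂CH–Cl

Identical carbon frameworks mean the comparison reduces to leaving-group quality.
A good leaving group is a weak base: the lower the pKₐ of its conjugate acid, the more readily it departs.
(CH₃)₂CH–OClO₃ loses ClO₄⁻: pKₐ(HClO₄) ≈ -10
(CH₃)₂CH–Cl loses Cl⁻: pKₐ(HCl) ≈ -7
(CH₃)₂CH–ONO₂ loses NO₃⁻: pKₐ(HNO₃) ≈ -1.3
(CH₃)₂CH–OPO(OH)₂ loses H₂PO₄⁻: pKₐ(H₃PO₄) ≈ 2.1
(CH₃)₂CH–OBz loses PhCOO⁻: pKₐ(C₆H₅COOH) ≈ 4.2

(CH₃)₂CH–OClO₃ > (CH₃)₂CH–Cl > (CH₃)₂CH–ONO₂ > (CH₃)₂CH–OPO(OH)₂ > (CH₃)₂CH–OBz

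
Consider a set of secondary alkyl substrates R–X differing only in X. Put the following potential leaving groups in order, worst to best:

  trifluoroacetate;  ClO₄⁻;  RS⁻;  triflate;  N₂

N₂: no meaningful conjugate acid; N₂ departs as an exceptionally stable neutral molecule
triflate: pKₐ(CF₃SO₃H (triflic acid)) ≈ -14
ClO₄⁻: pKₐ(HClO₄) ≈ -10
trifluoroacetate: pKₐ(CF₃COOH) ≈ 0.2
RS⁻: pKₐ(RSH (a thiol)) ≈ 10.5
The question asks for worst first, so the sequence is read in increasing leaving-group ability.

RS⁻ < trifluoroacetate < ClO₄⁻ < triflate < N₂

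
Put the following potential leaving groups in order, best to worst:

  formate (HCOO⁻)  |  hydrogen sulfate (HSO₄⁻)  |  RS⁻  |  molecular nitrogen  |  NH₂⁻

Leaving-group ability tracks the stability of the departed species; conjugate-acid pKₐ is the usual yardstick (lower pKₐ → better LG).
molecular nitrogen: no meaningful conjugate acid; N₂ departs as an exceptionally stable neutral molecule
hydrogen sulfate (HSO₄⁻): pKₐ(H₂SO₄) ≈ -3 — conjugate base of a strong mineral acid
formate (HCOO⁻): pKₐ(HCOOH) ≈ 3.8
RS⁻: pKₐ(RSH (a thiol)) ≈ 10.5 — moderately basic; rarely leaves without activation
NH₂⁻: pKₐ(NH₃) ≈ 38

molecular nitrogen > hydrogen sulfate (HSO₄⁻) > formate (HCOO⁻) > RS⁻ > NH₂⁻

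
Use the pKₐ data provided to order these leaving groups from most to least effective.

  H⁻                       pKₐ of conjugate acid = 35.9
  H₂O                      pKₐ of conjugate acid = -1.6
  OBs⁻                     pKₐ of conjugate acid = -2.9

OBs⁻ > H₂O > H⁻

Lower conjugate-acid pKₐ ⇒ weaker base ⇒ better leaving group.
Sorting by the given values: OBs⁻ (-2.9), H₂O (-1.6), H⁻ (35.9).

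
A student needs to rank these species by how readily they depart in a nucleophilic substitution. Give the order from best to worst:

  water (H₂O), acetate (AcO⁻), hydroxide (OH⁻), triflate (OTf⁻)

Rank by basicity of the departing species: weakest base leaves most easily.
triflate (OTf⁻): pKₐ(CF₃SO₃H (triflic acid)) ≈ -14
water (H₂O): pKₐ(H₃O⁺) ≈ -1.7
acetate (AcO⁻): pKₐ(CH₃COOH) ≈ 4.8 — resonance-stabilised but still a weak base
hydroxide (OH⁻): pKₐ(H₂O) ≈ 15.7 — strong base; essentially never leaves without prior activation

triflate (OTf⁻) > water (H₂O) > acetate (AcO⁻) > hydroxide (OH⁻)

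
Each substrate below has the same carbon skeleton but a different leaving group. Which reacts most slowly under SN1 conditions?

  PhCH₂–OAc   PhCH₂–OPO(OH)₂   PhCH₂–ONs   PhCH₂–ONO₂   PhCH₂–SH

Identical carbon frameworks mean the comparison reduces to leaving-group quality.
The more stable X⁻ (or X) is on its own — i.e. the weaker a base it is — the better a leaving group it makes.
PhCH₂–ONs loses ONs⁻: pKₐ(p-O₂NC₆H₄SO₃H) ≈ -3.5
PhCH₂–ONO₂ loses NO₃⁻: pKₐ(HNO₃) ≈ -1.3
PhCH₂–OPO(OH)₂ loses H₂PO₄⁻: pKₐ(H₃PO₄) ≈ 2.1
PhCH₂–OAc loses AcO⁻: pKₐ(CH₃COOH) ≈ 4.8
PhCH₂–SH loses HS⁻: pKₐ(H₂S) ≈ 7

PhCH₂–SH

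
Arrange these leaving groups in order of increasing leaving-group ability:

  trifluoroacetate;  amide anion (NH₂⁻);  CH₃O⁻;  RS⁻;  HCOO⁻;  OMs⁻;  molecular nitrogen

amide anion (NH₂⁻) < CH₃O⁻ < RS⁻ < HCOO⁻ < trifluoroacetate < OMs⁻ < molecular nitrogen

molecular nitrogen: no meaningful conjugate acid; N₂ departs as an exceptionally stable neutral molecule
OMs⁻: pKₐ(CH₃SO₃H (MsOH)) ≈ -1.9 — resonance-delocalised alkanesulfonate
trifluoroacetate: pKₐ(CF₃COOH) ≈ 0.2 — strongly electron-withdrawing CF₃ stabilises the carboxylate
HCOO⁻: pKₐ(HCOOH) ≈ 3.8
RS⁻: pKₐ(RSH (a thiol)) ≈ 10.5 — moderately basic; rarely leaves without activation
CH₃O⁻: pKₐ(CH₃OH) ≈ 15.5 — strong base; alkoxides do not leave unassisted
amide anion (NH₂⁻): pKₐ(NH₃) ≈ 38 — extremely strong base; never a leaving group
The question asks for worst first, so the sequence is read in increasing leaving-group ability.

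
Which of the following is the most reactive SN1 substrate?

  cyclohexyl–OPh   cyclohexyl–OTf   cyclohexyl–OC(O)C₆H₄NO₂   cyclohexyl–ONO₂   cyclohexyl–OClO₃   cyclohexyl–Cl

cyclohexyl–OTf

Identical carbon frameworks mean the comparison reduces to leaving-group quality.
A good leaving group is a weak base: the lower the pKₐ of its conjugate acid, the more readily it departs.
cyclohexyl–OTf loses OTf⁻: pKₐ(CF₃SO₃H (triflic acid)) ≈ -14
cyclohexyl–OClO₃ loses ClO₄⁻: pKₐ(HClO₄) ≈ -10
cyclohexyl–Cl loses Cl⁻: pKₐ(HCl) ≈ -7
cyclohexyl–ONO₂ loses NO₃⁻: pKₐ(HNO₃) ≈ -1.3
cyclohexyl–OC(O)C₆H₄NO₂ loses p-O₂N–C₆H₄–COO⁻: pKₐ(p-nitrobenzoic acid) ≈ 3.4
cyclohexyl–OPh loses PhO⁻: pKₐ(C₆H₅OH (phenol)) ≈ 10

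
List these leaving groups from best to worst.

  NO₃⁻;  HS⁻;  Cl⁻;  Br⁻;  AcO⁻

Rank by basicity of the departing species: weakest base leaves most easily.
Br⁻: pKₐ(HBr) ≈ -9
Cl⁻: pKₐ(HCl) ≈ -7 — moderately weak base
NO₃⁻: pKₐ(HNO₃) ≈ -1.3
AcO⁻: pKₐ(CH₃COOH) ≈ 4.8
HS⁻: pKₐ(H₂S) ≈ 7 — larger and more polarisable than the oxygen analogue

Br⁻ > Cl⁻ > NO₃⁻ > AcO⁻ > HS⁻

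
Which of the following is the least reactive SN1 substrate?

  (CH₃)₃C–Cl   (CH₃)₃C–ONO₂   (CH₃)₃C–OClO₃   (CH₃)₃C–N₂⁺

With the same alkyl group throughout, only the leaving group differentiates the rates.
A good leaving group is a weak base: the lower the pKₐ of its conjugate acid, the more readily it departs.
(CH₃)₃C–N₂⁺ loses N₂: no meaningful conjugate acid; N₂ departs as an exceptionally stable neutral molecule
(CH₃)₃C–OClO₃ loses ClO₄⁻: pKₐ(HClO₄) ≈ -10
(CH₃)₃C–Cl loses Cl⁻: pKₐ(HCl) ≈ -7
(CH₃)₃C–ONO₂ loses NO₃⁻: pKₐ(HNO₃) ≈ -1.3

(CH₃)₃C–ONO₂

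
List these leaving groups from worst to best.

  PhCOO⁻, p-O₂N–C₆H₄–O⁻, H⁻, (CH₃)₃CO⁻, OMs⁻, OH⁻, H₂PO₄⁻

A good leaving group is a weak base: the lower the pKₐ of its conjugate acid, the more readily it departs.
OMs⁻: pKₐ(CH₃SO₃H (MsOH)) ≈ -1.9 — resonance-delocalised alkanesulfonate
H₂PO₄⁻: pKₐ(H₃PO₄) ≈ 2.1
PhCOO⁻: pKₐ(C₆H₅COOH) ≈ 4.2 — aryl carboxylate
p-O₂N–C₆H₄–O⁻: pKₐ(p-nitrophenol) ≈ 7.2
OH⁻: pKₐ(H₂O) ≈ 15.7 — strong base; essentially never leaves without prior activation
(CH₃)₃CO⁻: pKₐ(t-BuOH) ≈ 18 — bulky, strongly basic alkoxide
H⁻: pKₐ(H₂) ≈ 36
Listed from poorest to best leaving group as asked.

H⁻ < (CH₃)₃CO⁻ < OH⁻ < p-O₂N–C₆H₄–O⁻ < PhCOO⁻ < H₂PO₄⁻ < OMs⁻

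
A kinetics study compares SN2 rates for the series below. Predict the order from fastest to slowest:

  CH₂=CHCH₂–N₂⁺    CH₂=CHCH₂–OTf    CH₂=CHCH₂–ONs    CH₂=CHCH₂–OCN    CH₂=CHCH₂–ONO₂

Same R in every case — rank the leaving groups.
A good leaving group is a weak base: the lower the pKₐ of its conjugate acid, the more readily it departs.
CH₂=CHCH₂–N₂⁺ loses N₂: no meaningful conjugate acid; N₂ departs as an exceptionally stable neutral molecule
CH₂=CHCH₂–OTf loses OTf⁻: pKₐ(CF₃SO₃H (triflic acid)) ≈ -14
CH₂=CHCH₂–ONs loses ONs⁻: pKₐ(p-O₂NC₆H₄SO₃H) ≈ -3.5
CH₂=CHCH₂–ONO₂ loses NO₃⁻: pKₐ(HNO₃) ≈ -1.3
CH₂=CHCH₂–OCN loses NCO⁻: pKₐ(HOCN) ≈ 3.5

CH₂=CHCH₂–N₂⁺ > CH₂=CHCH₂–OTf > CH₂=CHCH₂–ONs > CH₂=CHCH₂–ONO₂ > CH₂=CHCH₂–OCN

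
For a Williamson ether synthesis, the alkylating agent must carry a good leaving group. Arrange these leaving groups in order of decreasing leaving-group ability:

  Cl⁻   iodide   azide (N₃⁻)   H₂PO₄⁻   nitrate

iodide > Cl⁻ > nitrate > H₂PO₄⁻ > azide (N₃⁻)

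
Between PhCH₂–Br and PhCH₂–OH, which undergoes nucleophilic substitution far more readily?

From PhCH₂–OH the departing group would be OH⁻ (pKₐ(H₂O) ≈ 15.7). Strong base; essentially never leaves without prior activation.
From PhCH₂–Br the leaving group is Br⁻ (pKₐ(HBr) ≈ -9). Weak base; good leaving group.
(In practice PhCH₂–Br is made from PhCH₂–OH by treatment with PBr₃, replacing the hydroxyl with bromide.)

PhCH₂–Br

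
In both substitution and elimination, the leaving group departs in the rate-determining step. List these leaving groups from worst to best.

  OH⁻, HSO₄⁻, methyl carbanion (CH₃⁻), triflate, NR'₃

triflate: pKₐ(CF₃SO₃H (triflic acid)) ≈ -14
HSO₄⁻: pKₐ(H₂SO₄) ≈ -3 — conjugate base of a strong mineral acid
NR'₃: pKₐ(R'₃NH⁺) ≈ 10.7 — neutral but still a fairly strong base; Hofmann-elimination LG
OH⁻: pKₐ(H₂O) ≈ 15.7 — strong base; essentially never leaves without prior activation
methyl carbanion (CH₃⁻): pKₐ(CH₄) ≈ 48
Listed from poorest to best leaving group as asked.

methyl carbanion (CH₃⁻) < OH⁻ < NR'₃ < HSO₄⁻ < triflate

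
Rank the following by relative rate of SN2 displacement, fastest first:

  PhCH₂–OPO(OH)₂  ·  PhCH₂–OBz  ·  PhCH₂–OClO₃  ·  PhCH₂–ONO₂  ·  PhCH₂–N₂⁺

PhCH₂–N₂⁺ > PhCH₂–OClO₃ > PhCH₂–ONO₂ > PhCH₂–OPO(OH)₂ > PhCH₂–OBz

With the same alkyl group throughout, only the leaving group differentiates the rates.
Rank by basicity of the departing species: weakest base leaves most easily.
PhCH₂–N₂⁺ loses N₂: no meaningful conjugate acid; N₂ departs as an exceptionally stable neutral molecule
PhCH₂–OClO₃ loses ClO₄⁻: pKₐ(HClO₄) ≈ -10
PhCH₂–ONO₂ loses NO₃⁻: pKₐ(HNO₃) ≈ -1.3
PhCH₂–OPO(OH)₂ loses H₂PO₄⁻: pKₐ(H₃PO₄) ≈ 2.1
PhCH₂–OBz loses PhCOO⁻: pKₐ(C₆H₅COOH) ≈ 4.2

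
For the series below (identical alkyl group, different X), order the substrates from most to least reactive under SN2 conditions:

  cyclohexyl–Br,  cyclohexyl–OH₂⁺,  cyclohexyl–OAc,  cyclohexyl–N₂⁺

cyclohexyl–N₂⁺ > cyclohexyl–Br > cyclohexyl–OH₂⁺ > cyclohexyl–OAc

With the same alkyl group throughout, only the leaving group differentiates the rates.
Leaving-group ability tracks the stability of the departed species; conjugate-acid pKₐ is the usual yardstick (lower pKₐ → better LG).
cyclohexyl–N₂⁺ loses N₂: no meaningful conjugate acid; N₂ departs as an exceptionally stable neutral molecule
cyclohexyl–Br loses Br⁻: pKₐ(HBr) ≈ -9
cyclohexyl–OH₂⁺ loses H₂O: pKₐ(H₃O⁺) ≈ -1.7
cyclohexyl–OAc loses AcO⁻: pKₐ(CH₃COOH) ≈ 4.8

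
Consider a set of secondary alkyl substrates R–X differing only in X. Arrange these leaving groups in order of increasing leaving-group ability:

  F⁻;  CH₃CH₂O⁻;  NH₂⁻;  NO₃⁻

NH₂⁻ < CH₃CH₂O⁻ < F⁻ < NO₃⁻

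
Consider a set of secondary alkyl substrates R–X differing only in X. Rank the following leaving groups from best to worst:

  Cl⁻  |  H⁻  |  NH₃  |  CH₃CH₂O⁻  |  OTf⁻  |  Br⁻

OTf⁻ > Br⁻ > Cl⁻ > NH₃ > CH₃CH₂O⁻ > H⁻

OTf⁻: pKₐ(CF₃SO₃H (triflic acid)) ≈ -14 — charge spread over three oxygens and a CF₃ group; the premier leaving group in synthesis
Br⁻: pKₐ(HBr) ≈ -9 — weak base; good leaving group
Cl⁻: pKₐ(HCl) ≈ -7
NH₃: pKₐ(NH₄⁺) ≈ 9.2
CH₃CH₂O⁻: pKₐ(CH₃CH₂OH) ≈ 16 — strong base; alkoxides do not leave unassisted
H⁻: pKₐ(H₂) ≈ 36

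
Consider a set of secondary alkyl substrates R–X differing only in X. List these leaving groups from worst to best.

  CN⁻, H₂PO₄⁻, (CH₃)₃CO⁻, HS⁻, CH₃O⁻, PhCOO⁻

(CH₃)₃CO⁻ < CH₃O⁻ < CN⁻ < HS⁻ < PhCOO⁻ < H₂PO₄⁻

The more stable X⁻ (or X) is on its own — i.e. the weaker a base it is — the better a leaving group it makes.
H₂PO₄⁻: pKₐ(H₃PO₄) ≈ 2.1 — moderate base; biological leaving group after further activation
PhCOO⁻: pKₐ(C₆H₅COOH) ≈ 4.2 — aryl carboxylate
HS⁻: pKₐ(H₂S) ≈ 7 — larger and more polarisable than the oxygen analogue
CN⁻: pKₐ(HCN) ≈ 9.2
CH₃O⁻: pKₐ(CH₃OH) ≈ 15.5 — strong base; alkoxides do not leave unassisted
(CH₃)₃CO⁻: pKₐ(t-BuOH) ≈ 18 — bulky, strongly basic alkoxide
The question asks for worst first, so the sequence is read in increasing leaving-group ability.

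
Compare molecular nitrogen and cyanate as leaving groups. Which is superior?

molecular nitrogen

molecular nitrogen is the better leaving group.
N₂ is the ultimate leaving group — it departs as an exceptionally stable neutral molecule, whereas cyanate (pKₐ(HOCN) ≈ 3.5) is far more basic.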